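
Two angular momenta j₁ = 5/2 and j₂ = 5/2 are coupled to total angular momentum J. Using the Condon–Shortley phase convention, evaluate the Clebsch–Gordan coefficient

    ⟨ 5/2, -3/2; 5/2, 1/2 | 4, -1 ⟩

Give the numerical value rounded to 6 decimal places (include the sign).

j₁+j₂−J=1  J+j₁−j₂=4  J−j₁+j₂=4  j₁+j₂+J+1=10
(j₁±m₁, j₂±m₂, J±M) = (1,4,3,2,3,5)
P² = 10368/35
sum k=0..1:
  [0] +1/144 = 1/144
  [1] −1/24 = -1/24
S = -5/144
C² = P²·S² = 5/14 ; C = -0.597614

−√(5/14) = -0.597614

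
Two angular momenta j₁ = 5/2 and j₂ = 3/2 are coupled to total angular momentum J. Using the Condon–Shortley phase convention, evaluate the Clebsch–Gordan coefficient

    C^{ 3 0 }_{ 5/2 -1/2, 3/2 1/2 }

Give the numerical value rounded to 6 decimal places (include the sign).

√[7·1!4!2!/8! · 2!3!2!1!3!3!] = √(36/5)
  +(−1)^0/∏(0,1,3,2,1,0)! = 1/12  (running 1/12)
  +(−1)^1/∏(1,0,2,1,2,1)! = -1/4  (running -1/6)
⟨..|..⟩ = √(36/5)·(-1/6) = -0.447214

-0.447214  (= −√(1/5))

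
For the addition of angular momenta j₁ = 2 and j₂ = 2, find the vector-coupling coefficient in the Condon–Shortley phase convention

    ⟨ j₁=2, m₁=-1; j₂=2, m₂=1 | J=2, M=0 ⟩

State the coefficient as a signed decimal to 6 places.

+√(1/14) ≈ +0.267261

triangle: 2!*2!*2!/7! = 8/5040
(j±m)!: 1!*3!*3!*1!*2!*2! = 144
prefactor² = (2J+1)*Δ*N² = 8/7
  k=1: −1/(1!*1!*2!*2!*0!*0!) = -1/4
  k=2: +1/(2!*0!*1!*1!*1!*1!) = 1/2
Σ = 1/4  ⇒  CG² = 8/7*1/4² = 1/14
CG = +√(1/14) = +0.267261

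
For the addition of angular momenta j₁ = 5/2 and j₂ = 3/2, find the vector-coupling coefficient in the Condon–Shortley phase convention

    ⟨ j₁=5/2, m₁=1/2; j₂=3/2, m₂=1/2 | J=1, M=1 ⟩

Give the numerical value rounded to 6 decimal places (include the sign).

+0.387298  (= +√(3/20))

√[3·3!2!0!/6! · 3!2!2!1!2!0!] = √(12/5)
  +(−1)^2/∏(2,1,0,0,2,0)! = 1/4  (running 1/4)
⟨..|..⟩ = √(12/5)·(1/4) = +0.387298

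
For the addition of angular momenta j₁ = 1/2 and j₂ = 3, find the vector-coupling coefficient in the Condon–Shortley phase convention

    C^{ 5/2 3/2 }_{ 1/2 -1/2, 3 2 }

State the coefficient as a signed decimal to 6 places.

√[6·1!0!5!/7! · 0!1!5!1!4!1!] = √(2880/7)
  +(−1)^1/∏(1,0,0,4,0,1)! = -1/24  (running -1/24)
⟨..|..⟩ = √(2880/7)·(-1/24) = -0.845154

−√(5/7) = -0.845154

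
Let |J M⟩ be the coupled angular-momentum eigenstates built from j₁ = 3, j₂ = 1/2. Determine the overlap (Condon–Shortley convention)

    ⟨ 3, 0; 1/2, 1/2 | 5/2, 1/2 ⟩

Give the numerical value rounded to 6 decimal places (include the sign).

-0.654654

j₁+j₂−J=1  J+j₁−j₂=5  J−j₁+j₂=0  j₁+j₂+J+1=7
(j₁±m₁, j₂±m₂, J±M) = (3,3,1,0,3,2)
P² = 432/7
sum k=1..1:
  [1] −1/12 = -1/12
S = -1/12
C² = P²·S² = 3/7 ; C = -0.654654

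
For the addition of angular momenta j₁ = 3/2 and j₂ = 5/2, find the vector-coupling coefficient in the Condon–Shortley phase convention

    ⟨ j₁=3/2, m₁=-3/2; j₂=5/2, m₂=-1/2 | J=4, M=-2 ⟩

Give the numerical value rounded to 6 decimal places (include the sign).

+0.597614  (= +√(5/14))

j₁+j₂−J=0  J+j₁−j₂=3  J−j₁+j₂=5  j₁+j₂+J+1=9
(j₁±m₁, j₂±m₂, J±M) = (0,3,2,3,2,6)
P² = 12960/7
sum k=0..0:
  [0] +1/72 = 1/72
S = 1/72
C² = P²·S² = 5/14 ; C = +0.597614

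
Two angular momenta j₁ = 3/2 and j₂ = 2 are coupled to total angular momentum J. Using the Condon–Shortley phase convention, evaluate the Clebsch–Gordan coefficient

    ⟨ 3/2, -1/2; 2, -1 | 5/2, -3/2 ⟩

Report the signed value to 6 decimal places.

+0.169031  (= +√(1/35))

j₁+j₂−J=1  J+j₁−j₂=2  J−j₁+j₂=3  j₁+j₂+J+1=7
(j₁±m₁, j₂±m₂, J±M) = (1,2,1,3,1,4)
P² = 144/35
sum k=0..1:
  [0] +1/4 = 1/4
  [1] −1/6 = -1/6
S = 1/12
C² = P²·S² = 1/35 ; C = +0.169031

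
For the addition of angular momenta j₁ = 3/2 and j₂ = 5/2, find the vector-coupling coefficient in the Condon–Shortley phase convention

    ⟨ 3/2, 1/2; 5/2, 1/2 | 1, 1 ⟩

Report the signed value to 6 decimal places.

√[3·3!0!2!/6! · 2!1!3!2!2!0!] = √(12/5)
  +(−1)^1/∏(1,2,0,2,0,0)! = -1/4  (running -1/4)
⟨..|..⟩ = √(12/5)·(-1/4) = -0.387298

−√(3/20) ≈ -0.387298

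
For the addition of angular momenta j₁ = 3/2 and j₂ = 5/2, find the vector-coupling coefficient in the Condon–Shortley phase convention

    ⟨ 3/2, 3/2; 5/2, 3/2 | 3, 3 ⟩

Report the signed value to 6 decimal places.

+√(3/8) ≈ +0.612372

j₁+j₂−J=1  J+j₁−j₂=2  J−j₁+j₂=4  j₁+j₂+J+1=8
(j₁±m₁, j₂±m₂, J±M) = (3,0,4,1,6,0)
P² = 864
sum k=0..0:
  [0] +1/48 = 1/48
S = 1/48
C² = P²·S² = 3/8 ; C = +0.612372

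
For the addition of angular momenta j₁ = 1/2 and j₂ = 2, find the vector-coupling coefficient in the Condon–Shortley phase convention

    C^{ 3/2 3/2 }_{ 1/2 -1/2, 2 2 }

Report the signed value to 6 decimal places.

j₁+j₂−J=1  J+j₁−j₂=0  J−j₁+j₂=3  j₁+j₂+J+1=5
(j₁±m₁, j₂±m₂, J±M) = (0,1,4,0,3,0)
P² = 144/5
sum k=1..1:
  [1] −1/6 = -1/6
S = -1/6
C² = P²·S² = 4/5 ; C = -0.894427

-0.894427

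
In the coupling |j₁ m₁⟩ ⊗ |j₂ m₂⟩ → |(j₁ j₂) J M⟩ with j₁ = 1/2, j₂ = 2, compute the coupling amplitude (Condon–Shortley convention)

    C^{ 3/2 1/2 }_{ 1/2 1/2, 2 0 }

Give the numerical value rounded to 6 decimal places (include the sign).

+√(2/5) = +0.632456

triangle: 1!×0!×3!/5! = 6/120
(j±m)!: 1!×0!×2!×2!×2!×1! = 8
prefactor² = (2J+1)×Δ×N² = 8/5
  k=0: +1/(0!×1!×0!×2!×0!×1!) = 1/2
Σ = 1/2  ⇒  CG² = 8/5×1/2² = 2/5
CG = +√(2/5) = +0.632456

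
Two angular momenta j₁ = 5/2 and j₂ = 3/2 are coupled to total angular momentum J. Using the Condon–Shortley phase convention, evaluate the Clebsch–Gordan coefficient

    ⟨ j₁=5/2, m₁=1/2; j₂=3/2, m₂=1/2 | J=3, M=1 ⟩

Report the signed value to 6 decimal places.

-0.129099

triangle: 1!×4!×2!/8! = 48/40320
(j±m)!: 3!×2!×2!×1!×4!×2! = 1152
prefactor² = (2J+1)×Δ×N² = 48/5
  k=0: +1/(0!×1!×2!×2!×2!×0!) = 1/8
  k=1: −1/(1!×0!×1!×1!×3!×1!) = -1/6
Σ = -1/24  ⇒  CG² = 48/5×(-1/24)² = 1/60
CG = −√(1/60) = -0.129099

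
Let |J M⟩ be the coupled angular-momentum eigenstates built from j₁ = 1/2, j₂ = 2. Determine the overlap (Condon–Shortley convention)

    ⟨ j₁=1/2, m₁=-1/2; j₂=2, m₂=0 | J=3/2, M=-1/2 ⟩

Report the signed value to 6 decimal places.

-0.632456

√[4·1!0!3!/5! · 0!1!2!2!1!2!] = √(8/5)
  +(−1)^1/∏(1,0,0,1,0,2)! = -1/2  (running -1/2)
⟨..|..⟩ = √(8/5)·(-1/2) = -0.632456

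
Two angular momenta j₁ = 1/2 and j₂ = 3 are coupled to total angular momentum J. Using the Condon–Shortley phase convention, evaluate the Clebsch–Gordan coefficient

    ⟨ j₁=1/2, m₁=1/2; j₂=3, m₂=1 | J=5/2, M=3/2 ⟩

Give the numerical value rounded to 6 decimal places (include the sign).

+0.534522

triangle: 1!×0!×5!/7! = 120/5040
(j±m)!: 1!×0!×4!×2!×4!×1! = 1152
prefactor² = (2J+1)×Δ×N² = 1152/7
  k=0: +1/(0!×1!×0!×4!×0!×1!) = 1/24
Σ = 1/24  ⇒  CG² = 1152/7×1/24² = 2/7
CG = +√(2/7) = +0.534522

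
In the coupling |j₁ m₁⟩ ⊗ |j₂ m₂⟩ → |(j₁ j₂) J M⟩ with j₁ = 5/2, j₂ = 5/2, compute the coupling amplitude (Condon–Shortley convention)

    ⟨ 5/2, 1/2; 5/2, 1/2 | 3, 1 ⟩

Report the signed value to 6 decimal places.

√[7·2!3!3!/9! · 3!2!3!2!4!2!] = √(48/5)
  +(−1)^0/∏(0,2,2,3,1,0)! = 1/24  (running 1/24)
  +(−1)^1/∏(1,1,1,2,2,1)! = -1/4  (running -5/24)
  +(−1)^2/∏(2,0,0,1,3,2)! = 1/24  (running -1/6)
⟨..|..⟩ = √(48/5)·(-1/6) = -0.516398

-0.516398  (= −√(4/15))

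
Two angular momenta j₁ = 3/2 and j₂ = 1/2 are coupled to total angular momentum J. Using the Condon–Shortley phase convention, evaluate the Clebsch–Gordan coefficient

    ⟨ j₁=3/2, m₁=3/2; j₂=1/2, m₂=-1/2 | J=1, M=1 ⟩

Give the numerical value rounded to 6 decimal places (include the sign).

j₁+j₂−J=1  J+j₁−j₂=2  J−j₁+j₂=0  j₁+j₂+J+1=4
(j₁±m₁, j₂±m₂, J±M) = (3,0,0,1,2,0)
P² = 3
sum k=0..0:
  [0] +1/2 = 1/2
S = 1/2
C² = P²·S² = 3/4 ; C = +0.866025

+0.866025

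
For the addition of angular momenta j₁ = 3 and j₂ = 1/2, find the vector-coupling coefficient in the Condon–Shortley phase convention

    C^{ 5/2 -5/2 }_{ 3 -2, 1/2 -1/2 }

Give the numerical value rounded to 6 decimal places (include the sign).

j₁+j₂−J=1  J+j₁−j₂=5  J−j₁+j₂=0  j₁+j₂+J+1=7
(j₁±m₁, j₂±m₂, J±M) = (1,5,0,1,0,5)
P² = 14400/7
sum k=0..0:
  [0] +1/120 = 1/120
S = 1/120
C² = P²·S² = 1/7 ; C = +0.377964

+√(1/7) ≈ +0.377964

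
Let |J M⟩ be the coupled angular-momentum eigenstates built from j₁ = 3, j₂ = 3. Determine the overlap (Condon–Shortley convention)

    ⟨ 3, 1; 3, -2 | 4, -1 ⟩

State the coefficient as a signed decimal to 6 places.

+0.455842  (= +√(16/77))

triangle: 2!×4!×4!/11! = 1152/39916800
(j±m)!: 4!×2!×1!×5!×3!×5! = 4147200
prefactor² = (2J+1)×Δ×N² = 82944/77
  k=0: +1/(0!×2!×2!×1!×2!×3!) = 1/48
  k=1: −1/(1!×1!×1!×0!×3!×4!) = -1/144
Σ = 1/72  ⇒  CG² = 82944/77×1/72² = 16/77
CG = +√(16/77) = +0.455842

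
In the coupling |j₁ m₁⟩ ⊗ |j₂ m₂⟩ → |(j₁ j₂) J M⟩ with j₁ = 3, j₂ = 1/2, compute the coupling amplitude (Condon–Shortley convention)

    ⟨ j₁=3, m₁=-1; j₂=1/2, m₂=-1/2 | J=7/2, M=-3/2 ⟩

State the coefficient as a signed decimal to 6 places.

+0.845154

triangle: 0!*6!*1!/8! = 720/40320
(j±m)!: 2!*4!*0!*1!*2!*5! = 11520
prefactor² = (2J+1)*Δ*N² = 11520/7
  k=0: +1/(0!*0!*4!*0!*2!*1!) = 1/48
Σ = 1/48  ⇒  CG² = 11520/7*1/48² = 5/7
CG = +√(5/7) = +0.845154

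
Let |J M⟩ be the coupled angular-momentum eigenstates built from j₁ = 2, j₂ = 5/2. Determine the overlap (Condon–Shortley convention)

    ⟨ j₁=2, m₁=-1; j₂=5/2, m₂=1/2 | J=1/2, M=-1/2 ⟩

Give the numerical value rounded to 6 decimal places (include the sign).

j₁+j₂−J=4  J+j₁−j₂=0  J−j₁+j₂=1  j₁+j₂+J+1=6
(j₁±m₁, j₂±m₂, J±M) = (1,3,3,2,0,1)
P² = 24/5
sum k=3..3:
  [3] −1/6 = -1/6
S = -1/6
C² = P²·S² = 2/15 ; C = -0.365148

−√(2/15) ≈ -0.365148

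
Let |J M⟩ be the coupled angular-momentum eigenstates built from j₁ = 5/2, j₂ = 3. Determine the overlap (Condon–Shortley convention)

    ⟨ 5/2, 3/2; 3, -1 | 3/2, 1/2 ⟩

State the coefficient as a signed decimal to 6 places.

-0.483046

triangle: 4!·1!·2!/8! = 48/40320
(j±m)!: 4!·1!·2!·4!·2!·1! = 2304
prefactor² = (2J+1)·Δ·N² = 384/35
  k=0: +1/(0!·4!·1!·2!·0!·0!) = 1/48
  k=1: −1/(1!·3!·0!·1!·1!·1!) = -1/6
Σ = -7/48  ⇒  CG² = 384/35·(-7/48)² = 7/30
CG = −√(7/30) = -0.483046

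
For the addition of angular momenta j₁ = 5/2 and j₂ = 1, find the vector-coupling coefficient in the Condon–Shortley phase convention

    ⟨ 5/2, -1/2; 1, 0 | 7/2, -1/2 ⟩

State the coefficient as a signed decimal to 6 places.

+√(4/7) = +0.755929

j₁+j₂−J=0  J+j₁−j₂=5  J−j₁+j₂=2  j₁+j₂+J+1=8
(j₁±m₁, j₂±m₂, J±M) = (2,3,1,1,3,4)
P² = 576/7
sum k=0..0:
  [0] +1/12 = 1/12
S = 1/12
C² = P²·S² = 4/7 ; C = +0.755929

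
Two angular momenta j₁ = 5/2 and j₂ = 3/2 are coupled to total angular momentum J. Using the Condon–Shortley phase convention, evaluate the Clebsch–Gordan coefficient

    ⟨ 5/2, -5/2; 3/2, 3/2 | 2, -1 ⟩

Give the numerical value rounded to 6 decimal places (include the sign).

j₁+j₂−J=2  J+j₁−j₂=3  J−j₁+j₂=1  j₁+j₂+J+1=7
(j₁±m₁, j₂±m₂, J±M) = (0,5,3,0,1,3)
P² = 360/7
sum k=2..2:
  [2] +1/12 = 1/12
S = 1/12
C² = P²·S² = 5/14 ; C = +0.597614

+√(5/14) = +0.597614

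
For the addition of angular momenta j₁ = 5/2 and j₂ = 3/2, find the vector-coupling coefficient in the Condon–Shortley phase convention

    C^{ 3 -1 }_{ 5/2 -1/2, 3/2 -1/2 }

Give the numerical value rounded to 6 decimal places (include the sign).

+√(1/60) = +0.129099

triangle: 1!×4!×2!/8! = 48/40320
(j±m)!: 2!×3!×1!×2!×2!×4! = 1152
prefactor² = (2J+1)×Δ×N² = 48/5
  k=0: +1/(0!×1!×3!×1!×1!×1!) = 1/6
  k=1: −1/(1!×0!×2!×0!×2!×2!) = -1/8
Σ = 1/24  ⇒  CG² = 48/5×1/24² = 1/60
CG = +√(1/60) = +0.129099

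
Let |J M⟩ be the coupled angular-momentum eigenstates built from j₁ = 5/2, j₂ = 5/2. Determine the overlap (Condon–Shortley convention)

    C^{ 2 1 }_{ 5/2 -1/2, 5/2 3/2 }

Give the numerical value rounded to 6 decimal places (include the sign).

+√(1/7) ≈ +0.377964

triangle: 3!·2!·2!/8! = 24/40320
(j±m)!: 2!·3!·4!·1!·3!·1! = 1728
prefactor² = (2J+1)·Δ·N² = 36/7
  k=2: +1/(2!·1!·1!·2!·1!·0!) = 1/4
  k=3: −1/(3!·0!·0!·1!·2!·1!) = -1/12
Σ = 1/6  ⇒  CG² = 36/7·1/6² = 1/7
CG = +√(1/7) = +0.377964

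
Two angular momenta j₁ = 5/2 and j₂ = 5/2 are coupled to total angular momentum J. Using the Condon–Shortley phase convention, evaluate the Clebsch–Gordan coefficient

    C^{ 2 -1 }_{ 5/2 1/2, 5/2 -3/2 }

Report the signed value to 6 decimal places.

−√(1/7) = -0.377964

triangle: 3!*2!*2!/8! = 24/40320
(j±m)!: 3!*2!*1!*4!*1!*3! = 1728
prefactor² = (2J+1)*Δ*N² = 36/7
  k=0: +1/(0!*3!*2!*1!*0!*1!) = 1/12
  k=1: −1/(1!*2!*1!*0!*1!*2!) = -1/4
Σ = -1/6  ⇒  CG² = 36/7*(-1/6)² = 1/7
CG = −√(1/7) = -0.377964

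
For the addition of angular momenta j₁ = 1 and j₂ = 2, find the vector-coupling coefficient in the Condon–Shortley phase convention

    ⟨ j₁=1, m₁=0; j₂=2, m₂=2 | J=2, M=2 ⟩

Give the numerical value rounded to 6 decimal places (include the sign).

j₁+j₂−J=1  J+j₁−j₂=1  J−j₁+j₂=3  j₁+j₂+J+1=6
(j₁±m₁, j₂±m₂, J±M) = (1,1,4,0,4,0)
P² = 24
sum k=1..1:
  [1] −1/6 = -1/6
S = -1/6
C² = P²·S² = 2/3 ; C = -0.816497

-0.816497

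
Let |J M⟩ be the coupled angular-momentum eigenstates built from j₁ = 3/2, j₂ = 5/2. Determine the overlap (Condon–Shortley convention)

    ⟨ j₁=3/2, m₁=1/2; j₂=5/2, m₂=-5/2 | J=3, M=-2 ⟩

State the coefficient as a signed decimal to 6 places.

√[7·1!2!4!/8! · 2!1!0!5!1!5!] = √(240)
  +(−1)^0/∏(0,1,1,0,1,4)! = 1/24  (running 1/24)
⟨..|..⟩ = √(240)·(1/24) = +0.645497

+√(5/12) ≈ +0.645497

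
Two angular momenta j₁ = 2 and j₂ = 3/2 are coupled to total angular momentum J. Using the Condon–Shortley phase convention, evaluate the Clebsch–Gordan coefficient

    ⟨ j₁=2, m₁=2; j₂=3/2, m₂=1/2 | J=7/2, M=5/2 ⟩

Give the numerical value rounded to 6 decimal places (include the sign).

triangle: 0!·4!·3!/8! = 144/40320
(j±m)!: 4!·0!·2!·1!·6!·1! = 34560
prefactor² = (2J+1)·Δ·N² = 6912/7
  k=0: +1/(0!·0!·0!·2!·4!·1!) = 1/48
Σ = 1/48  ⇒  CG² = 6912/7·1/48² = 3/7
CG = +√(3/7) = +0.654654

+√(3/7) = +0.654654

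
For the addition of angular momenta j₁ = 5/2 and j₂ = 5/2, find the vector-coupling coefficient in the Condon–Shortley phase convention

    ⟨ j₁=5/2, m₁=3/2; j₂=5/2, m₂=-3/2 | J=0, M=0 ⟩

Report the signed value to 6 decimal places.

−√(1/6) ≈ -0.408248

j₁+j₂−J=5  J+j₁−j₂=0  J−j₁+j₂=0  j₁+j₂+J+1=6
(j₁±m₁, j₂±m₂, J±M) = (4,1,1,4,0,0)
P² = 96
sum k=1..1:
  [1] −1/24 = -1/24
S = -1/24
C² = P²·S² = 1/6 ; C = -0.408248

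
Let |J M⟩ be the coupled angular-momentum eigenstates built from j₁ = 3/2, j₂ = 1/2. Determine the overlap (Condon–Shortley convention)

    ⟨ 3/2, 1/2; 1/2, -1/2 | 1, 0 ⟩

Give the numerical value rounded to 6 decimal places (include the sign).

+0.707107

j₁+j₂−J=1  J+j₁−j₂=2  J−j₁+j₂=0  j₁+j₂+J+1=4
(j₁±m₁, j₂±m₂, J±M) = (2,1,0,1,1,1)
P² = 1/2
sum k=0..0:
  [0] +1/1 = 1
S = 1
C² = P²·S² = 1/2 ; C = +0.707107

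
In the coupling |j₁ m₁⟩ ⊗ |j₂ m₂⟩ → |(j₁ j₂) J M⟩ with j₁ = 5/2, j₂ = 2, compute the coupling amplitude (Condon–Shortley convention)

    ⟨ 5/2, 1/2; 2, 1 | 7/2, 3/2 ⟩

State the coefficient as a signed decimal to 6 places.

j₁+j₂−J=1  J+j₁−j₂=4  J−j₁+j₂=3  j₁+j₂+J+1=9
(j₁±m₁, j₂±m₂, J±M) = (3,2,3,1,5,2)
P² = 384/7
sum k=0..1:
  [0] +1/24 = 1/24
  [1] −1/12 = -1/12
S = -1/24
C² = P²·S² = 2/21 ; C = -0.308607

-0.308607  (= −√(2/21))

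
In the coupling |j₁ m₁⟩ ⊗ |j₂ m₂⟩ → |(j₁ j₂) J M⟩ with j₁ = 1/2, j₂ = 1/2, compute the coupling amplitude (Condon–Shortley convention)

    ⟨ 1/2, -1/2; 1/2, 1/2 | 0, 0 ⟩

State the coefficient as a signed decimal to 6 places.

triangle: 1!*0!*0!/2! = 1/2
(j±m)!: 0!*1!*1!*0!*0!*0! = 1
prefactor² = (2J+1)*Δ*N² = 1/2
  k=1: −1/(1!*0!*0!*0!*0!*0!) = -1
Σ = -1  ⇒  CG² = 1/2*(-1)² = 1/2
CG = −√(1/2) = -0.707107

−√(1/2) ≈ -0.707107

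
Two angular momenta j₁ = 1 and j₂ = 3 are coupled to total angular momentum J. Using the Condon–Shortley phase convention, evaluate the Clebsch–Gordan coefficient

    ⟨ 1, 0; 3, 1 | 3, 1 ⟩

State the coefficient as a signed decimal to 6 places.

-0.288675  (= −√(1/12))

j₁+j₂−J=1  J+j₁−j₂=1  J−j₁+j₂=5  j₁+j₂+J+1=8
(j₁±m₁, j₂±m₂, J±M) = (1,1,4,2,4,2)
P² = 48
sum k=0..1:
  [0] +1/24 = 1/24
  [1] −1/12 = -1/12
S = -1/24
C² = P²·S² = 1/12 ; C = -0.288675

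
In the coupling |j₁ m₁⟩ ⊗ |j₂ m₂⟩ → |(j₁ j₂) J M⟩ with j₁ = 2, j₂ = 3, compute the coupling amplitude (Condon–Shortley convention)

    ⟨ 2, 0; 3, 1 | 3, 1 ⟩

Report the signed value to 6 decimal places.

j₁+j₂−J=2  J+j₁−j₂=2  J−j₁+j₂=4  j₁+j₂+J+1=9
(j₁±m₁, j₂±m₂, J±M) = (2,2,4,2,4,2)
P² = 256/15
sum k=0..2:
  [0] +1/96 = 1/96
  [1] −1/6 = -1/6
  [2] +1/16 = 1/16
S = -3/32
C² = P²·S² = 3/20 ; C = -0.387298

-0.387298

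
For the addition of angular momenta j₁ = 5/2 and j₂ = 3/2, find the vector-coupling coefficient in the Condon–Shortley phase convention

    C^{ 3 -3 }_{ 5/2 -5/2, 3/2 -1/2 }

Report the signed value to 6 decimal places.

−√(5/8) ≈ -0.790569

triangle: 1!*4!*2!/8! = 48/40320
(j±m)!: 0!*5!*1!*2!*0!*6! = 172800
prefactor² = (2J+1)*Δ*N² = 1440
  k=1: −1/(1!*0!*4!*0!*0!*2!) = -1/48
Σ = -1/48  ⇒  CG² = 1440*(-1/48)² = 5/8
CG = −√(5/8) = -0.790569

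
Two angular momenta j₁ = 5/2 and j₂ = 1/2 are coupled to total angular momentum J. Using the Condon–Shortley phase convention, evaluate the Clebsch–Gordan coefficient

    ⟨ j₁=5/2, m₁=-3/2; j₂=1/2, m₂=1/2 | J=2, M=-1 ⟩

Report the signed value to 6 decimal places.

-0.816497  (= −√(2/3))

j₁+j₂−J=1  J+j₁−j₂=4  J−j₁+j₂=0  j₁+j₂+J+1=6
(j₁±m₁, j₂±m₂, J±M) = (1,4,1,0,1,3)
P² = 24
sum k=1..1:
  [1] −1/6 = -1/6
S = -1/6
C² = P²·S² = 2/3 ; C = -0.816497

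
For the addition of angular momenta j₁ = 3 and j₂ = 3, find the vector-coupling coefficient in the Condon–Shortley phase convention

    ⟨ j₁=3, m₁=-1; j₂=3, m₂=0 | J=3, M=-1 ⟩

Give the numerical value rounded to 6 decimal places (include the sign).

triangle: 3!×3!×3!/10! = 216/3628800
(j±m)!: 2!×4!×3!×3!×2!×4! = 82944
prefactor² = (2J+1)×Δ×N² = 864/25
  k=1: −1/(1!×2!×3!×2!×0!×1!) = -1/24
  k=2: +1/(2!×1!×2!×1!×1!×2!) = 1/8
  k=3: −1/(3!×0!×1!×0!×2!×3!) = -1/72
Σ = 5/72  ⇒  CG² = 864/25×5/72² = 1/6
CG = +√(1/6) = +0.408248

+√(1/6) ≈ +0.408248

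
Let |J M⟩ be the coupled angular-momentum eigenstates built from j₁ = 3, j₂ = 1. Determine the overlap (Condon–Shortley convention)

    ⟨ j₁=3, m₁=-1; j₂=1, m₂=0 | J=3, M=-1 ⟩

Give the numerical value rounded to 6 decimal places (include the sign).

j₁+j₂−J=1  J+j₁−j₂=5  J−j₁+j₂=1  j₁+j₂+J+1=8
(j₁±m₁, j₂±m₂, J±M) = (2,4,1,1,2,4)
P² = 48
sum k=0..1:
  [0] +1/24 = 1/24
  [1] −1/12 = -1/12
S = -1/24
C² = P²·S² = 1/12 ; C = -0.288675

−√(1/12) ≈ -0.288675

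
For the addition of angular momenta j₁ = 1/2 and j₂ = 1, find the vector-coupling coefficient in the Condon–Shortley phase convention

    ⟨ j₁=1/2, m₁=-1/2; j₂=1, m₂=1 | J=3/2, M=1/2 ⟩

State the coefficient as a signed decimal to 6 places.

j₁+j₂−J=0  J+j₁−j₂=1  J−j₁+j₂=2  j₁+j₂+J+1=4
(j₁±m₁, j₂±m₂, J±M) = (0,1,2,0,2,1)
P² = 4/3
sum k=0..0:
  [0] +1/2 = 1/2
S = 1/2
C² = P²·S² = 1/3 ; C = +0.577350

+0.577350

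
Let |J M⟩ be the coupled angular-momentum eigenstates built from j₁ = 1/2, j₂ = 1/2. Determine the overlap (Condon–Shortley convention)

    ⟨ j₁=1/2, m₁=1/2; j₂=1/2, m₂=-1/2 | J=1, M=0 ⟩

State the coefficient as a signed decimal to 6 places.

triangle: 0!×1!×1!/3! = 1/6
(j±m)!: 1!×0!×0!×1!×1!×1! = 1
prefactor² = (2J+1)×Δ×N² = 1/2
  k=0: +1/(0!×0!×0!×0!×1!×1!) = 1
Σ = 1  ⇒  CG² = 1/2×1² = 1/2
CG = +√(1/2) = +0.707107

+√(1/2) = +0.707107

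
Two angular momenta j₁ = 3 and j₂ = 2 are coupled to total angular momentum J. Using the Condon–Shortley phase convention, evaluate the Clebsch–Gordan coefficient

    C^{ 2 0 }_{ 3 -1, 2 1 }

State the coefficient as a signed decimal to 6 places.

√[5·3!3!1!/8! · 2!4!3!1!2!2!] = √(36/7)
  +(−1)^2/∏(2,1,2,1,1,0)! = 1/4  (running 1/4)
  +(−1)^3/∏(3,0,1,0,2,1)! = -1/12  (running 1/6)
⟨..|..⟩ = √(36/7)·(1/6) = +0.377964

+√(1/7) = +0.377964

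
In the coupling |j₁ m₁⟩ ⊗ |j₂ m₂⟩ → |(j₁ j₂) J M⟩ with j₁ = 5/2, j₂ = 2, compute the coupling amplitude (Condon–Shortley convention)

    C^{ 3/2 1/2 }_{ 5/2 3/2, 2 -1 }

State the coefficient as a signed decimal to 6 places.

j₁+j₂−J=3  J+j₁−j₂=2  J−j₁+j₂=1  j₁+j₂+J+1=7
(j₁±m₁, j₂±m₂, J±M) = (4,1,1,3,2,1)
P² = 96/35
sum k=0..1:
  [0] +1/6 = 1/6
  [1] −1/4 = -1/4
S = -1/12
C² = P²·S² = 2/105 ; C = -0.138013

−√(2/105) = -0.138013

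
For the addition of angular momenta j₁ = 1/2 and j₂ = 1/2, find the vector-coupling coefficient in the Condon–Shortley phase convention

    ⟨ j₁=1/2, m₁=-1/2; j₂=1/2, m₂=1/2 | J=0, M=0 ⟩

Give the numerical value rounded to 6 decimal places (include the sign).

−√(1/2) = -0.707107

j₁+j₂−J=1  J+j₁−j₂=0  J−j₁+j₂=0  j₁+j₂+J+1=2
(j₁±m₁, j₂±m₂, J±M) = (0,1,1,0,0,0)
P² = 1/2
sum k=1..1:
  [1] −1/1 = -1
S = -1
C² = P²·S² = 1/2 ; C = -0.707107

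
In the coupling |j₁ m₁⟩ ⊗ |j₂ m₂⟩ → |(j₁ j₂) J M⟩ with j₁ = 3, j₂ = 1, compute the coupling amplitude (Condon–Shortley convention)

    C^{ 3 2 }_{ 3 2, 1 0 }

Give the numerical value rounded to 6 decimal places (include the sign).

√[7·1!5!1!/8! · 5!1!1!1!5!1!] = √(300)
  +(−1)^0/∏(0,1,1,1,4,0)! = 1/24  (running 1/24)
  +(−1)^1/∏(1,0,0,0,5,1)! = -1/120  (running 1/30)
⟨..|..⟩ = √(300)·(1/30) = +0.577350

+√(1/3) = +0.577350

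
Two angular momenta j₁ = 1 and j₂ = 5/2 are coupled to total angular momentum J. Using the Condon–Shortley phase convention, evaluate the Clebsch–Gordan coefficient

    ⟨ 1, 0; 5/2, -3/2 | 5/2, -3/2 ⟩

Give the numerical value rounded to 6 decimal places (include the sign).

triangle: 1!·1!·4!/7! = 24/5040
(j±m)!: 1!·1!·1!·4!·1!·4! = 576
prefactor² = (2J+1)·Δ·N² = 576/35
  k=0: +1/(0!·1!·1!·1!·0!·3!) = 1/6
  k=1: −1/(1!·0!·0!·0!·1!·4!) = -1/24
Σ = 1/8  ⇒  CG² = 576/35·1/8² = 9/35
CG = +√(9/35) = +0.507093

+0.507093  (= +√(9/35))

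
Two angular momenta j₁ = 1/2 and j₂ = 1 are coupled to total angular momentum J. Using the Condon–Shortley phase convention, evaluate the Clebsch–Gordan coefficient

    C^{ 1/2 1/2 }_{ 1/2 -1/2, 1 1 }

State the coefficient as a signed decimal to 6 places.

√[2·1!0!1!/3! · 0!1!2!0!1!0!] = √(2/3)
  +(−1)^1/∏(1,0,0,1,0,0)! = -1  (running -1)
⟨..|..⟩ = √(2/3)·(-1) = -0.816497

-0.816497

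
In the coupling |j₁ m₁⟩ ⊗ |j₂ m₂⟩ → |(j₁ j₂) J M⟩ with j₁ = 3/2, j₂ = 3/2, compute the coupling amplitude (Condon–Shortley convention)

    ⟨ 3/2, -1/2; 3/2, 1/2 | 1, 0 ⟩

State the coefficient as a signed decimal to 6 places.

√[3·2!1!1!/5! · 1!2!2!1!1!1!] = √(1/5)
  +(−1)^1/∏(1,1,1,1,0,0)! = -1  (running -1)
  +(−1)^2/∏(2,0,0,0,1,1)! = 1/2  (running -1/2)
⟨..|..⟩ = √(1/5)·(-1/2) = -0.223607

−√(1/20) ≈ -0.223607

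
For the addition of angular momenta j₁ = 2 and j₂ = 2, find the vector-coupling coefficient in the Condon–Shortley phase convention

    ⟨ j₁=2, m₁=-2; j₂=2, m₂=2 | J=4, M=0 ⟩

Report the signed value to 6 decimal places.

√[9·0!4!4!/9! · 0!4!4!0!4!4!] = √(165888/35)
  +(−1)^0/∏(0,0,4,4,0,0)! = 1/576  (running 1/576)
⟨..|..⟩ = √(165888/35)·(1/576) = +0.119523

+0.119523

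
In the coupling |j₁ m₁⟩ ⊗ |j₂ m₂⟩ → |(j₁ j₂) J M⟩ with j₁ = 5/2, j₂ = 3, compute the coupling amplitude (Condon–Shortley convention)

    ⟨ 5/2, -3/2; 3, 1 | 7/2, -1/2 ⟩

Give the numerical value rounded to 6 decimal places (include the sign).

+√(8/63) ≈ +0.356348

j₁+j₂−J=2  J+j₁−j₂=3  J−j₁+j₂=4  j₁+j₂+J+1=10
(j₁±m₁, j₂±m₂, J±M) = (1,4,4,2,3,4)
P² = 18432/175
sum k=1..2:
  [1] −1/36 = -1/36
  [2] +1/16 = 1/16
S = 5/144
C² = P²·S² = 8/63 ; C = +0.356348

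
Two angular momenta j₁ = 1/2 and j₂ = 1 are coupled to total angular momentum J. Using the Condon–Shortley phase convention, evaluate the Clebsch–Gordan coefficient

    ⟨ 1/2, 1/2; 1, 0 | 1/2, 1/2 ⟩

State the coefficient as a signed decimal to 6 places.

√[2·1!0!1!/3! · 1!0!1!1!1!0!] = √(1/3)
  +(−1)^0/∏(0,1,0,1,0,0)! = 1  (running 1)
⟨..|..⟩ = √(1/3)·(1) = +0.577350

+√(1/3) ≈ +0.577350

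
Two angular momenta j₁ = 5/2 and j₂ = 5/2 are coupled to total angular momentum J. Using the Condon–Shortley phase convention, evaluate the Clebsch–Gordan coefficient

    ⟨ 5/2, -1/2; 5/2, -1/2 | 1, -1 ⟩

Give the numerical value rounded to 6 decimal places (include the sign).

+0.507093

√[3·4!1!1!/7! · 2!3!2!3!0!2!] = √(144/35)
  +(−1)^2/∏(2,2,1,0,0,1)! = 1/4  (running 1/4)
⟨..|..⟩ = √(144/35)·(1/4) = +0.507093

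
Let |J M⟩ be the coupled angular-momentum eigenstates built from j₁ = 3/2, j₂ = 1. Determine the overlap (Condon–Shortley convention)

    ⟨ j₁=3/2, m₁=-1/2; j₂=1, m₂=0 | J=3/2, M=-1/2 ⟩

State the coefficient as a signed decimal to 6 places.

triangle: 1!·2!·1!/5! = 2/120
(j±m)!: 1!·2!·1!·1!·1!·2! = 4
prefactor² = (2J+1)·Δ·N² = 4/15
  k=0: +1/(0!·1!·2!·1!·0!·0!) = 1/2
  k=1: −1/(1!·0!·1!·0!·1!·1!) = -1
Σ = -1/2  ⇒  CG² = 4/15·(-1/2)² = 1/15
CG = −√(1/15) = -0.258199

−√(1/15) = -0.258199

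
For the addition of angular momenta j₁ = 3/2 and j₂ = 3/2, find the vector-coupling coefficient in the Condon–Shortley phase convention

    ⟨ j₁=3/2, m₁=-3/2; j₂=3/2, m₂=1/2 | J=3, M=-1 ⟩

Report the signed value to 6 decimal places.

√[7·0!3!3!/7! · 0!3!2!1!2!4!] = √(144/5)
  +(−1)^0/∏(0,0,3,2,0,1)! = 1/12  (running 1/12)
⟨..|..⟩ = √(144/5)·(1/12) = +0.447214

+√(1/5) ≈ +0.447214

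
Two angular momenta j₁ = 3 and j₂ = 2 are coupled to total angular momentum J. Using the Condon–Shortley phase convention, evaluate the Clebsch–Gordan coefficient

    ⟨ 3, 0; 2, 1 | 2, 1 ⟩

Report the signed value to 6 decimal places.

j₁+j₂−J=3  J+j₁−j₂=3  J−j₁+j₂=1  j₁+j₂+J+1=8
(j₁±m₁, j₂±m₂, J±M) = (3,3,3,1,3,1)
P² = 81/14
sum k=2..3:
  [2] +1/4 = 1/4
  [3] −1/36 = -1/36
S = 2/9
C² = P²·S² = 2/7 ; C = +0.534522

+√(2/7) = +0.534522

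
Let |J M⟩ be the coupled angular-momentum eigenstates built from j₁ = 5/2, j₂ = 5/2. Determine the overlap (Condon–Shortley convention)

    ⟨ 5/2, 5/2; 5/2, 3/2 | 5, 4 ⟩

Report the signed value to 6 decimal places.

triangle: 0!*5!*5!/11! = 14400/39916800
(j±m)!: 5!*0!*4!*1!*9!*1! = 1045094400
prefactor² = (2J+1)*Δ*N² = 4147200
  k=0: +1/(0!*0!*0!*4!*5!*1!) = 1/2880
Σ = 1/2880  ⇒  CG² = 4147200*1/2880² = 1/2
CG = +√(1/2) = +0.707107

+√(1/2) = +0.707107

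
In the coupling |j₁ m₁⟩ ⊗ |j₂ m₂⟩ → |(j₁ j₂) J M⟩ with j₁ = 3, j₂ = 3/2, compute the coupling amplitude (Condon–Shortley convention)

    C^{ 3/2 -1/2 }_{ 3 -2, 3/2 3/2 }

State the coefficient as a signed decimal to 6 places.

√[4·3!3!0!/7! · 1!5!3!0!1!2!] = √(288/7)
  +(−1)^3/∏(3,0,2,0,1,0)! = -1/12  (running -1/12)
⟨..|..⟩ = √(288/7)·(-1/12) = -0.534522

-0.534522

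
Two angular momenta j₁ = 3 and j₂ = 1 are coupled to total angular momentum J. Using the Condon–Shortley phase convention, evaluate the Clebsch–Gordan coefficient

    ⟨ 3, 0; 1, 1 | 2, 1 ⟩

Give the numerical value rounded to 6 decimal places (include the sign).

triangle: 2!*4!*0!/7! = 48/5040
(j±m)!: 3!*3!*2!*0!*3!*1! = 432
prefactor² = (2J+1)*Δ*N² = 144/7
  k=2: +1/(2!*0!*1!*0!*3!*0!) = 1/12
Σ = 1/12  ⇒  CG² = 144/7*1/12² = 1/7
CG = +√(1/7) = +0.377964

+√(1/7) = +0.377964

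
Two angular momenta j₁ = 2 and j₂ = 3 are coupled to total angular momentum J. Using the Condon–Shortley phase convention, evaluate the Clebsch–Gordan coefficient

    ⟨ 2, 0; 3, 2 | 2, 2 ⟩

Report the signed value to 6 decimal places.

√[5·3!1!3!/8! · 2!2!5!1!4!0!] = √(360/7)
  +(−1)^2/∏(2,1,0,3,1,0)! = 1/12  (running 1/12)
⟨..|..⟩ = √(360/7)·(1/12) = +0.597614

+0.597614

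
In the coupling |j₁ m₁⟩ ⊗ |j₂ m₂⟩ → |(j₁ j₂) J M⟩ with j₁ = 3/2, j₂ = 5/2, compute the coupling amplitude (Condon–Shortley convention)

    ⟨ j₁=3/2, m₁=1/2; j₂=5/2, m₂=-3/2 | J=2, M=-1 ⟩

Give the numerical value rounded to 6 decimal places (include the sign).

j₁+j₂−J=2  J+j₁−j₂=1  J−j₁+j₂=3  j₁+j₂+J+1=7
(j₁±m₁, j₂±m₂, J±M) = (2,1,1,4,1,3)
P² = 24/7
sum k=0..1:
  [0] +1/4 = 1/4
  [1] −1/6 = -1/6
S = 1/12
C² = P²·S² = 1/42 ; C = +0.154303

+√(1/42) = +0.154303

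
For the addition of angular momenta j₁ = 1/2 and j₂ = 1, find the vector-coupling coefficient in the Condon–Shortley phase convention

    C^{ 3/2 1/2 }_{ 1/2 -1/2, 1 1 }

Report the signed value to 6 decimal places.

+√(1/3) ≈ +0.577350

j₁+j₂−J=0  J+j₁−j₂=1  J−j₁+j₂=2  j₁+j₂+J+1=4
(j₁±m₁, j₂±m₂, J±M) = (0,1,2,0,2,1)
P² = 4/3
sum k=0..0:
  [0] +1/2 = 1/2
S = 1/2
C² = P²·S² = 1/3 ; C = +0.577350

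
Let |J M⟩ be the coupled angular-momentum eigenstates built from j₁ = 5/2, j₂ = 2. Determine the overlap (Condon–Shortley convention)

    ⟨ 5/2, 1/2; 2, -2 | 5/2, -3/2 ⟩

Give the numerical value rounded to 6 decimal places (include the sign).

+0.621059

√[6·2!3!2!/8! · 3!2!0!4!1!4!] = √(864/35)
  +(−1)^0/∏(0,2,2,0,1,2)! = 1/8  (running 1/8)
⟨..|..⟩ = √(864/35)·(1/8) = +0.621059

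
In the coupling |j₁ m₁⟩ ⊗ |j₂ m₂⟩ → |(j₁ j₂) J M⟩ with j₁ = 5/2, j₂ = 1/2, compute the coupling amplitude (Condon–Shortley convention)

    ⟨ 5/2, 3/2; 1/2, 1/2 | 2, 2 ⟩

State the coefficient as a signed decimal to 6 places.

√[5·1!4!0!/6! · 4!1!1!0!4!0!] = √(96)
  +(−1)^1/∏(1,0,0,0,4,0)! = -1/24  (running -1/24)
⟨..|..⟩ = √(96)·(-1/24) = -0.408248

−√(1/6) ≈ -0.408248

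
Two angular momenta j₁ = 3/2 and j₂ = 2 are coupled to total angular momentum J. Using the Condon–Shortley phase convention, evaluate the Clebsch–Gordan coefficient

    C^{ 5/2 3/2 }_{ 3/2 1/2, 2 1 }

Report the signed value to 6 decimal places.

√[6·1!2!3!/7! · 2!1!3!1!4!1!] = √(144/35)
  +(−1)^0/∏(0,1,1,3,1,0)! = 1/6  (running 1/6)
  +(−1)^1/∏(1,0,0,2,2,1)! = -1/4  (running -1/12)
⟨..|..⟩ = √(144/35)·(-1/12) = -0.169031

−√(1/35) = -0.169031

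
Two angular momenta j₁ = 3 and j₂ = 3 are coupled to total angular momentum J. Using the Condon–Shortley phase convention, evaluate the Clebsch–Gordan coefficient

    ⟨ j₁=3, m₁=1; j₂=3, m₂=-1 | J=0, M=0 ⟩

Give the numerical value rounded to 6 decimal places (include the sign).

+√(1/7) = +0.377964

triangle: 6!*0!*0!/7! = 720/5040
(j±m)!: 4!*2!*2!*4!*0!*0! = 2304
prefactor² = (2J+1)*Δ*N² = 2304/7
  k=2: +1/(2!*4!*0!*0!*0!*0!) = 1/48
Σ = 1/48  ⇒  CG² = 2304/7*1/48² = 1/7
CG = +√(1/7) = +0.377964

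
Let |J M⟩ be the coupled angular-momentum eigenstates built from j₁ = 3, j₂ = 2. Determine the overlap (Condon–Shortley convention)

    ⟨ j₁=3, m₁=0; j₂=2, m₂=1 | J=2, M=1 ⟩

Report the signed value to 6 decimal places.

+0.534522  (= +√(2/7))

j₁+j₂−J=3  J+j₁−j₂=3  J−j₁+j₂=1  j₁+j₂+J+1=8
(j₁±m₁, j₂±m₂, J±M) = (3,3,3,1,3,1)
P² = 81/14
sum k=2..3:
  [2] +1/4 = 1/4
  [3] −1/36 = -1/36
S = 2/9
C² = P²·S² = 2/7 ; C = +0.534522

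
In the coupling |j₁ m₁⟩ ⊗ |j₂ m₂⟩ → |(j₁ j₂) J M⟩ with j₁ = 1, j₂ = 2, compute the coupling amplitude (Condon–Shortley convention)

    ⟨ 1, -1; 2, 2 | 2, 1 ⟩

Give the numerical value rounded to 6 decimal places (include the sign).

−√(1/3) = -0.577350

√[5·1!1!3!/6! · 0!2!4!0!3!1!] = √(12)
  +(−1)^1/∏(1,0,1,3,0,0)! = -1/6  (running -1/6)
⟨..|..⟩ = √(12)·(-1/6) = -0.577350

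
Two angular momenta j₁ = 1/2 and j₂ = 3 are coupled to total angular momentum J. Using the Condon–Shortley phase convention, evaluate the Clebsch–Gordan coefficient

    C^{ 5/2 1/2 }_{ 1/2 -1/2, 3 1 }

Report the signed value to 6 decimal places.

−√(4/7) = -0.755929

triangle: 1!·0!·5!/7! = 120/5040
(j±m)!: 0!·1!·4!·2!·3!·2! = 576
prefactor² = (2J+1)·Δ·N² = 576/7
  k=1: −1/(1!·0!·0!·3!·0!·2!) = -1/12
Σ = -1/12  ⇒  CG² = 576/7·(-1/12)² = 4/7
CG = −√(4/7) = -0.755929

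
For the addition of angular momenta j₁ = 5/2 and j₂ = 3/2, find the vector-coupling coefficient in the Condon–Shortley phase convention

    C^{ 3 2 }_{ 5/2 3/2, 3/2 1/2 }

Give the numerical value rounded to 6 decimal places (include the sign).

+0.288675  (= +√(1/12))

√[7·1!4!2!/8! · 4!1!2!1!5!1!] = √(48)
  +(−1)^0/∏(0,1,1,2,3,0)! = 1/12  (running 1/12)
  +(−1)^1/∏(1,0,0,1,4,1)! = -1/24  (running 1/24)
⟨..|..⟩ = √(48)·(1/24) = +0.288675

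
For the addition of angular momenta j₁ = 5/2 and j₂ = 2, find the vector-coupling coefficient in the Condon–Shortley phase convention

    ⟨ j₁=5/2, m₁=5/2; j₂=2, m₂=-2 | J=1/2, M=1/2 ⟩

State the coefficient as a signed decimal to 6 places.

+√(1/3) ≈ +0.577350

√[2·4!1!0!/6! · 5!0!0!4!1!0!] = √(192)
  +(−1)^0/∏(0,4,0,0,1,0)! = 1/24  (running 1/24)
⟨..|..⟩ = √(192)·(1/24) = +0.577350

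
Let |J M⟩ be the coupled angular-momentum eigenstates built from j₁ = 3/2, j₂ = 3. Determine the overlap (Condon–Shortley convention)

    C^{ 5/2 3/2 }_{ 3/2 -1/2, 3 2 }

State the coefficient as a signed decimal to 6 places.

+0.267261

triangle: 2!*1!*4!/8! = 48/40320
(j±m)!: 1!*2!*5!*1!*4!*1! = 5760
prefactor² = (2J+1)*Δ*N² = 288/7
  k=1: −1/(1!*1!*1!*4!*0!*0!) = -1/24
  k=2: +1/(2!*0!*0!*3!*1!*1!) = 1/12
Σ = 1/24  ⇒  CG² = 288/7*1/24² = 1/14
CG = +√(1/14) = +0.267261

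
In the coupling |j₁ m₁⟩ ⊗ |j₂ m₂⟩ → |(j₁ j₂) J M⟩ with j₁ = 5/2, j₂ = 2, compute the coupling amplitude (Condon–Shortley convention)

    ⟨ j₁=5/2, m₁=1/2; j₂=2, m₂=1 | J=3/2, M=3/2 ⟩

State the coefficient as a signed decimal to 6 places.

+0.507093  (= +√(9/35))

√[4·3!2!1!/7! · 3!2!3!1!3!0!] = √(144/35)
  +(−1)^2/∏(2,1,0,1,2,0)! = 1/4  (running 1/4)
⟨..|..⟩ = √(144/35)·(1/4) = +0.507093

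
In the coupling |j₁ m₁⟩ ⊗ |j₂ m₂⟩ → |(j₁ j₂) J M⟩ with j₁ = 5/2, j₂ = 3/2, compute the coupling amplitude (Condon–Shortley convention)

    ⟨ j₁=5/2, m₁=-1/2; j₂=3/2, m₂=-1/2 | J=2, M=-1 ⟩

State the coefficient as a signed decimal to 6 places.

j₁+j₂−J=2  J+j₁−j₂=3  J−j₁+j₂=1  j₁+j₂+J+1=7
(j₁±m₁, j₂±m₂, J±M) = (2,3,1,2,1,3)
P² = 12/7
sum k=0..1:
  [0] +1/12 = 1/12
  [1] −1/2 = -1/2
S = -5/12
C² = P²·S² = 25/84 ; C = -0.545545

−√(25/84) = -0.545545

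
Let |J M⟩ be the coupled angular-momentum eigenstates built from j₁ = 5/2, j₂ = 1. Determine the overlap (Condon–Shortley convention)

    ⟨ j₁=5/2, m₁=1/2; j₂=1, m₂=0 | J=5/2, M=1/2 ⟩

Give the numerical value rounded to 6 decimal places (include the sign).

+√(1/35) ≈ +0.169031

triangle: 1!·4!·1!/7! = 24/5040
(j±m)!: 3!·2!·1!·1!·3!·2! = 144
prefactor² = (2J+1)·Δ·N² = 144/35
  k=0: +1/(0!·1!·2!·1!·2!·0!) = 1/4
  k=1: −1/(1!·0!·1!·0!·3!·1!) = -1/6
Σ = 1/12  ⇒  CG² = 144/35·1/12² = 1/35
CG = +√(1/35) = +0.169031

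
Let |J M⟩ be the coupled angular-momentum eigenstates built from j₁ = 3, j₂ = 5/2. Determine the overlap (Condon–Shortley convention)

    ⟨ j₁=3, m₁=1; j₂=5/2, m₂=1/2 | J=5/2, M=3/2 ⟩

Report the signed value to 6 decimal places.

−√(1/35) ≈ -0.169031

j₁+j₂−J=3  J+j₁−j₂=3  J−j₁+j₂=2  j₁+j₂+J+1=9
(j₁±m₁, j₂±m₂, J±M) = (4,2,3,2,4,1)
P² = 576/35
sum k=1..2:
  [1] −1/8 = -1/8
  [2] +1/12 = 1/12
S = -1/24
C² = P²·S² = 1/35 ; C = -0.169031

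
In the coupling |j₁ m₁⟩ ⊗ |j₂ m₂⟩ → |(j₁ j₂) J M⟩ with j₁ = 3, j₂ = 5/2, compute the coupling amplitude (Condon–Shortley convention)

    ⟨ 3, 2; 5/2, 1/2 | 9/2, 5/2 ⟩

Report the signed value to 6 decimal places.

+√(49/198) = +0.497468

triangle: 1!·5!·4!/11! = 2880/39916800
(j±m)!: 5!·1!·3!·2!·7!·2! = 14515200
prefactor² = (2J+1)·Δ·N² = 115200/11
  k=0: +1/(0!·1!·1!·3!·4!·1!) = 1/144
  k=1: −1/(1!·0!·0!·2!·5!·2!) = -1/480
Σ = 7/1440  ⇒  CG² = 115200/11·7/1440² = 49/198
CG = +√(49/198) = +0.497468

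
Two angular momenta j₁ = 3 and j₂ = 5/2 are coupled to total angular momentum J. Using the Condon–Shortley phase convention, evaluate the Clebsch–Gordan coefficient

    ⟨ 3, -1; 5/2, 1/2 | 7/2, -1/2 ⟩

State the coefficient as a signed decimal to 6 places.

−√(1/63) ≈ -0.125988

j₁+j₂−J=2  J+j₁−j₂=4  J−j₁+j₂=3  j₁+j₂+J+1=10
(j₁±m₁, j₂±m₂, J±M) = (2,4,3,2,3,4)
P² = 9216/175
sum k=0..2:
  [0] +1/288 = 1/288
  [1] −1/12 = -1/12
  [2] +1/16 = 1/16
S = -5/288
C² = P²·S² = 1/63 ; C = -0.125988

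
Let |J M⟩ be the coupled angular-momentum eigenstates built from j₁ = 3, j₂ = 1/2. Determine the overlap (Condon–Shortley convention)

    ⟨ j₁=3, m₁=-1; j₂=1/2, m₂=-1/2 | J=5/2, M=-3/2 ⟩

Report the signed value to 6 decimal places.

j₁+j₂−J=1  J+j₁−j₂=5  J−j₁+j₂=0  j₁+j₂+J+1=7
(j₁±m₁, j₂±m₂, J±M) = (2,4,0,1,1,4)
P² = 1152/7
sum k=0..0:
  [0] +1/24 = 1/24
S = 1/24
C² = P²·S² = 2/7 ; C = +0.534522

+0.534522  (= +√(2/7))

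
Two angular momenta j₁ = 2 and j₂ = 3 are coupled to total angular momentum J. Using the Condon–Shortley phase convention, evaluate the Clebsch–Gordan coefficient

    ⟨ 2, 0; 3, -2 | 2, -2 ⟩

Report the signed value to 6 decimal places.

√[5·3!1!3!/8! · 2!2!1!5!0!4!] = √(360/7)
  +(−1)^1/∏(1,2,1,0,0,3)! = -1/12  (running -1/12)
⟨..|..⟩ = √(360/7)·(-1/12) = -0.597614

−√(5/14) = -0.597614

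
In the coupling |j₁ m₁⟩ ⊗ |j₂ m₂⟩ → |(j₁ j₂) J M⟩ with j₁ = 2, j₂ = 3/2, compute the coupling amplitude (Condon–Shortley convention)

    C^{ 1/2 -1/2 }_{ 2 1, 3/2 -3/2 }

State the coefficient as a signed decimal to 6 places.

+√(1/10) ≈ +0.316228

√[2·3!1!0!/5! · 3!1!0!3!0!1!] = √(18/5)
  +(−1)^0/∏(0,3,1,0,0,0)! = 1/6  (running 1/6)
⟨..|..⟩ = √(18/5)·(1/6) = +0.316228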